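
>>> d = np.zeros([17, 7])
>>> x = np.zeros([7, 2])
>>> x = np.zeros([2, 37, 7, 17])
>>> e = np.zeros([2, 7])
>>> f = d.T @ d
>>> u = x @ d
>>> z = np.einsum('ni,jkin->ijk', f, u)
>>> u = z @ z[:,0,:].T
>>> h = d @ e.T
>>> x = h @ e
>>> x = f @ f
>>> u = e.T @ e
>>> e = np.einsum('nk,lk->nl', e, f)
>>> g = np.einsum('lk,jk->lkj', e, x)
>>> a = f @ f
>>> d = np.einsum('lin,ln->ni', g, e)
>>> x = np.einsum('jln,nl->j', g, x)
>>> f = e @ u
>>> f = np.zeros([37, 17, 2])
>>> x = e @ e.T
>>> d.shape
(7, 7)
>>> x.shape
(2, 2)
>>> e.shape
(2, 7)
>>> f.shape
(37, 17, 2)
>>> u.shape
(7, 7)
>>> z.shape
(7, 2, 37)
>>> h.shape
(17, 2)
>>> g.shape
(2, 7, 7)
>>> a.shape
(7, 7)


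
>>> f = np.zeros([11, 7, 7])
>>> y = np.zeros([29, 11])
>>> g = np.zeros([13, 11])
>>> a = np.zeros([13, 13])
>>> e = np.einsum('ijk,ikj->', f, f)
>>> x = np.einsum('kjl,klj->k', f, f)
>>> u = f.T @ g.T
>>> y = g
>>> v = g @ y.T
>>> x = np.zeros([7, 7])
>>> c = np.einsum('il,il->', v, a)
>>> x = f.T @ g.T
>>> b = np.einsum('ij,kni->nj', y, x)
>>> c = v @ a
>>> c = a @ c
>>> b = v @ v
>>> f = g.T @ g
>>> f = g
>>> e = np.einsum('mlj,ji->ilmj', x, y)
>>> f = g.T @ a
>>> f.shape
(11, 13)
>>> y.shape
(13, 11)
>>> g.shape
(13, 11)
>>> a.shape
(13, 13)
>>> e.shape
(11, 7, 7, 13)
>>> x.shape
(7, 7, 13)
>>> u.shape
(7, 7, 13)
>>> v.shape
(13, 13)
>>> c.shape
(13, 13)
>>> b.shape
(13, 13)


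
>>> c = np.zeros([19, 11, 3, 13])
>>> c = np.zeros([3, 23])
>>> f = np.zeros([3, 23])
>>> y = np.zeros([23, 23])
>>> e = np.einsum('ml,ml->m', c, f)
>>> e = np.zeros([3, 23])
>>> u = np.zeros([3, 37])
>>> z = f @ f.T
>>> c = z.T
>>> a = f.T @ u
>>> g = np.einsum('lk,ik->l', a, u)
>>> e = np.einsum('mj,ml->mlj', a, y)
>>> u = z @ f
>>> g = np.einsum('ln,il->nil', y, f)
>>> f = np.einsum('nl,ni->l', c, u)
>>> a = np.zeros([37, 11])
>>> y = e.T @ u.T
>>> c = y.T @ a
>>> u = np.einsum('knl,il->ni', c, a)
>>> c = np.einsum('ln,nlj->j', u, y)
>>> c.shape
(3,)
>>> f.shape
(3,)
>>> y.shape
(37, 23, 3)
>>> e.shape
(23, 23, 37)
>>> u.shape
(23, 37)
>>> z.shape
(3, 3)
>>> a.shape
(37, 11)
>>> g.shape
(23, 3, 23)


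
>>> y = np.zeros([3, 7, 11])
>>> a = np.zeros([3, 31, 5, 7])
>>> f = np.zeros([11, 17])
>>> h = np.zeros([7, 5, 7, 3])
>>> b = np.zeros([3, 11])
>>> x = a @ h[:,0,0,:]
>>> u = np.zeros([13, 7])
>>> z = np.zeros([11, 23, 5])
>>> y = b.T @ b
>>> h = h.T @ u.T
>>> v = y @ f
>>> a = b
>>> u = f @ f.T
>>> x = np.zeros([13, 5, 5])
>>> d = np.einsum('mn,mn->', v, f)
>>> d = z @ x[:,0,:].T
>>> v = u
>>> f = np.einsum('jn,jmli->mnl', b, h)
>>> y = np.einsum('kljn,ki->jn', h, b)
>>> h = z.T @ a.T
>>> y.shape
(5, 13)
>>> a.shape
(3, 11)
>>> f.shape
(7, 11, 5)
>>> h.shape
(5, 23, 3)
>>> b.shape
(3, 11)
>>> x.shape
(13, 5, 5)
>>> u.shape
(11, 11)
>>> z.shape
(11, 23, 5)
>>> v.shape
(11, 11)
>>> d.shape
(11, 23, 13)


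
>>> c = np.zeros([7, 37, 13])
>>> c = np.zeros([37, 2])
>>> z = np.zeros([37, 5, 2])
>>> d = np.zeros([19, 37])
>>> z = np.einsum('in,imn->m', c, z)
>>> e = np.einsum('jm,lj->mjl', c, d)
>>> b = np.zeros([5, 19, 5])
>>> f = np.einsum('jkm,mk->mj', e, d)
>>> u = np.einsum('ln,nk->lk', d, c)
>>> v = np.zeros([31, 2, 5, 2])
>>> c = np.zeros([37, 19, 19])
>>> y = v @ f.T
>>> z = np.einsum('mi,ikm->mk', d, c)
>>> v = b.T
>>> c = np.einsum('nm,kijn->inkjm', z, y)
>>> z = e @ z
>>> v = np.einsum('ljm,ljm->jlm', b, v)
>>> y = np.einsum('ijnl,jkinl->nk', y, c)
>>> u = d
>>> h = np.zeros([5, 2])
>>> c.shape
(2, 19, 31, 5, 19)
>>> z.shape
(2, 37, 19)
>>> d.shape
(19, 37)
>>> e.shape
(2, 37, 19)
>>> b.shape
(5, 19, 5)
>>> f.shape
(19, 2)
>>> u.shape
(19, 37)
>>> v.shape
(19, 5, 5)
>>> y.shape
(5, 19)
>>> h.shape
(5, 2)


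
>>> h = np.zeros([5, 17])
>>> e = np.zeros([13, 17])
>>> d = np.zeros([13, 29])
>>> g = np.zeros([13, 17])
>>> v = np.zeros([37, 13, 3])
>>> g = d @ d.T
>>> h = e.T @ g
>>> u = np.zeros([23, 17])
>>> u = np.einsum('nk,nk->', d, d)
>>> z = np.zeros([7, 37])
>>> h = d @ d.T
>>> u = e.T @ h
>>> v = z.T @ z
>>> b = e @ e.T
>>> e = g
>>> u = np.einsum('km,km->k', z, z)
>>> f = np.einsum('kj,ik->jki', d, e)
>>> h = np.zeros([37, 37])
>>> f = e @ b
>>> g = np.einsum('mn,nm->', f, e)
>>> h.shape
(37, 37)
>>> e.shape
(13, 13)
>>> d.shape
(13, 29)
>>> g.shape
()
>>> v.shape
(37, 37)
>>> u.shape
(7,)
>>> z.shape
(7, 37)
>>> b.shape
(13, 13)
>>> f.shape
(13, 13)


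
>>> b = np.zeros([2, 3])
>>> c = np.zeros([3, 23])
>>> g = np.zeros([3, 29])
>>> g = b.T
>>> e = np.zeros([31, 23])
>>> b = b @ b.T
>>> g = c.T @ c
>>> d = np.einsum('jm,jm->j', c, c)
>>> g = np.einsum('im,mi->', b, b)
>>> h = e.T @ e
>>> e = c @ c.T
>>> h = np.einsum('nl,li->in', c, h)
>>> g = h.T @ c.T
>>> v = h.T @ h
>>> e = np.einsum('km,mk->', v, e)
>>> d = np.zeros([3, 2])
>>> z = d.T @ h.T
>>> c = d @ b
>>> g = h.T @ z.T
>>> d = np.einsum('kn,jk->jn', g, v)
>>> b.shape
(2, 2)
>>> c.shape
(3, 2)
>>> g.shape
(3, 2)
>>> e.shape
()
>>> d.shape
(3, 2)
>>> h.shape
(23, 3)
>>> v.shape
(3, 3)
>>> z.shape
(2, 23)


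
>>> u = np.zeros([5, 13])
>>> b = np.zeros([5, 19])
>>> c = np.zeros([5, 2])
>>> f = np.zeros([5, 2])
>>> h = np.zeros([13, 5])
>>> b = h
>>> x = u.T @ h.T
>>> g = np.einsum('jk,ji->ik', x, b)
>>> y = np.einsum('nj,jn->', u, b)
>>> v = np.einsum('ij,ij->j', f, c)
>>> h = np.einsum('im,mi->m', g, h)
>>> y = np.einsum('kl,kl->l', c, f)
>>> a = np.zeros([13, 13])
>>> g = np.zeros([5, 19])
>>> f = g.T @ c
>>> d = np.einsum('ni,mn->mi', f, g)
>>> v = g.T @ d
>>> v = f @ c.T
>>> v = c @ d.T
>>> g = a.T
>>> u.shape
(5, 13)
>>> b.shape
(13, 5)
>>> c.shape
(5, 2)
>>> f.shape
(19, 2)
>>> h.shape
(13,)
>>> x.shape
(13, 13)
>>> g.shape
(13, 13)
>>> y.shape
(2,)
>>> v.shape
(5, 5)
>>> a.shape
(13, 13)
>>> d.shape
(5, 2)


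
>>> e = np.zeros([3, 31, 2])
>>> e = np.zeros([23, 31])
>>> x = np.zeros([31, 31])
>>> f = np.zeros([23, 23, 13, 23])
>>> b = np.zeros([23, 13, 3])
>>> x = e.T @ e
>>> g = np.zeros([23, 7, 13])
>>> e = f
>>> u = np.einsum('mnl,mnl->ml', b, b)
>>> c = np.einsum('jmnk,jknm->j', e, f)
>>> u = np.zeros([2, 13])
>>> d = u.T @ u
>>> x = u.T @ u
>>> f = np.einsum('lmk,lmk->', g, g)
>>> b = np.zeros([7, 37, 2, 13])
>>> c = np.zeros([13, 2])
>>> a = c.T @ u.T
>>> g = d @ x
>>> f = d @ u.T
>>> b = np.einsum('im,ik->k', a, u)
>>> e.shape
(23, 23, 13, 23)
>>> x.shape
(13, 13)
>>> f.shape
(13, 2)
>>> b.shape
(13,)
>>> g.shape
(13, 13)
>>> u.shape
(2, 13)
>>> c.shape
(13, 2)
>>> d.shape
(13, 13)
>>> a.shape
(2, 2)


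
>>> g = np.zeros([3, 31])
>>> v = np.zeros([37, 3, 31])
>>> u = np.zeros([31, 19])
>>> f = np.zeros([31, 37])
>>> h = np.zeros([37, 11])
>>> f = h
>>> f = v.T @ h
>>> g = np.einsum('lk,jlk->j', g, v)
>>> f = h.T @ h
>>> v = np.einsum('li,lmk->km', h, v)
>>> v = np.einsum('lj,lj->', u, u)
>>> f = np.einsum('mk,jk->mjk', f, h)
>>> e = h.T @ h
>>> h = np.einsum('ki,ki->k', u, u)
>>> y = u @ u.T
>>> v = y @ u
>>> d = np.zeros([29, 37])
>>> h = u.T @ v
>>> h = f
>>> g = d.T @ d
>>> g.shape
(37, 37)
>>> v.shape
(31, 19)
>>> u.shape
(31, 19)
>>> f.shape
(11, 37, 11)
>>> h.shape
(11, 37, 11)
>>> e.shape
(11, 11)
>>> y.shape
(31, 31)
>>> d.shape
(29, 37)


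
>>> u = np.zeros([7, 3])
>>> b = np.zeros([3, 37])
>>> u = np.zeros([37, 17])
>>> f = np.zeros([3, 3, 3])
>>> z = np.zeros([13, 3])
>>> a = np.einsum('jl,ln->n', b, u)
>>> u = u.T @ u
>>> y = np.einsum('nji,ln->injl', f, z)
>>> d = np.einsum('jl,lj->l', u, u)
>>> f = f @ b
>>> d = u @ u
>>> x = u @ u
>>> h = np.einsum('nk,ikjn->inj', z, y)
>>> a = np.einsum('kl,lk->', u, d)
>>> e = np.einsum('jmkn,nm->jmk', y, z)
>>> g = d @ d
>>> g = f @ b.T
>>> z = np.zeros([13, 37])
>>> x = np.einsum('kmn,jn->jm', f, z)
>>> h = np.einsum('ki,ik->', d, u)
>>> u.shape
(17, 17)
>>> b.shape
(3, 37)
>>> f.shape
(3, 3, 37)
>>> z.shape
(13, 37)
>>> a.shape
()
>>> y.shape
(3, 3, 3, 13)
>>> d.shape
(17, 17)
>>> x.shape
(13, 3)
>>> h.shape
()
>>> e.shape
(3, 3, 3)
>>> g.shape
(3, 3, 3)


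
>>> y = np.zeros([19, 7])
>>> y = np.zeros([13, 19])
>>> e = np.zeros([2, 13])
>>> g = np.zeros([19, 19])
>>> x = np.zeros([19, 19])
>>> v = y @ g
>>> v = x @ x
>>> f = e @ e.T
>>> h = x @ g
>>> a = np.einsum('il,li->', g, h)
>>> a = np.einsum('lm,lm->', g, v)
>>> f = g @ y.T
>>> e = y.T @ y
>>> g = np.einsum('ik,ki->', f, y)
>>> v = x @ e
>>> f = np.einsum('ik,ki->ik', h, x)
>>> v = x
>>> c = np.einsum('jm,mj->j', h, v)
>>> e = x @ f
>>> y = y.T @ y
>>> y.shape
(19, 19)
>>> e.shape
(19, 19)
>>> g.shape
()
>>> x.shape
(19, 19)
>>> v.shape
(19, 19)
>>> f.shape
(19, 19)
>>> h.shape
(19, 19)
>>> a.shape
()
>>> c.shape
(19,)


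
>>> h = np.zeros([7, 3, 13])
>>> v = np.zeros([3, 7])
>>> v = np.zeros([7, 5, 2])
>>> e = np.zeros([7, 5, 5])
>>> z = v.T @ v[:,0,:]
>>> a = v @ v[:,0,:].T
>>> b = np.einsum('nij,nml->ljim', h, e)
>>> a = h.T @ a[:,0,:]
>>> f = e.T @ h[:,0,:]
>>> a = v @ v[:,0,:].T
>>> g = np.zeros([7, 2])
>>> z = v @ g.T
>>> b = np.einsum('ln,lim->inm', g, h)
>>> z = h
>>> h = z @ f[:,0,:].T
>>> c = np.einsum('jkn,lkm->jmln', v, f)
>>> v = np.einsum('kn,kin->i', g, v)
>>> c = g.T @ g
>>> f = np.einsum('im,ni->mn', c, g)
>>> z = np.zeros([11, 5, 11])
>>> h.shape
(7, 3, 5)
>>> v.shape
(5,)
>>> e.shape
(7, 5, 5)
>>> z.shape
(11, 5, 11)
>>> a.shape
(7, 5, 7)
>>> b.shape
(3, 2, 13)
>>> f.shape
(2, 7)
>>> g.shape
(7, 2)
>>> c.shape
(2, 2)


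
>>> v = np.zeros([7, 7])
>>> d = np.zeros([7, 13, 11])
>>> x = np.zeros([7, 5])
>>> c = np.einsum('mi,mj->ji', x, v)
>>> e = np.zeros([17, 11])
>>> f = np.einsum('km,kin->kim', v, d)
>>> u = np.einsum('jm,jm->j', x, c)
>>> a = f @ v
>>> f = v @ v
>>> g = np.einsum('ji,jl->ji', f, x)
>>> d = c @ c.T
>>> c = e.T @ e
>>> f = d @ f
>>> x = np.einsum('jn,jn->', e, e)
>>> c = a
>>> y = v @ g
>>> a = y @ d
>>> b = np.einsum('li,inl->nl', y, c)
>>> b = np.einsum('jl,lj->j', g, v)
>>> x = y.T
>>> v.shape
(7, 7)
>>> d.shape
(7, 7)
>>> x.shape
(7, 7)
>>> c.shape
(7, 13, 7)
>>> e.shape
(17, 11)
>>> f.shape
(7, 7)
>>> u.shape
(7,)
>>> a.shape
(7, 7)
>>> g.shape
(7, 7)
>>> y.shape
(7, 7)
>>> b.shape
(7,)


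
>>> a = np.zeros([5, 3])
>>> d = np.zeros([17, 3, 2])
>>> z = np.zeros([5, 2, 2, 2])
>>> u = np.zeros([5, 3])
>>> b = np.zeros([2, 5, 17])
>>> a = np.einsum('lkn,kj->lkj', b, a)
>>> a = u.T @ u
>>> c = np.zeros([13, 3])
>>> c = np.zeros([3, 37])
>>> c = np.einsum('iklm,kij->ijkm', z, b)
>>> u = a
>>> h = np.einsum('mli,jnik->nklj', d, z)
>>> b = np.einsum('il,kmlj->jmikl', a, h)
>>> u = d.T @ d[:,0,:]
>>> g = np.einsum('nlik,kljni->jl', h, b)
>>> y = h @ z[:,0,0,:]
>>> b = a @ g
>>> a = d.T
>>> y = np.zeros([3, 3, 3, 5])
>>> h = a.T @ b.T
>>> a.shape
(2, 3, 17)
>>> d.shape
(17, 3, 2)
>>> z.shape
(5, 2, 2, 2)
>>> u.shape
(2, 3, 2)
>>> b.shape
(3, 2)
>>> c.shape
(5, 17, 2, 2)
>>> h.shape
(17, 3, 3)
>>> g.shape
(3, 2)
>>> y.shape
(3, 3, 3, 5)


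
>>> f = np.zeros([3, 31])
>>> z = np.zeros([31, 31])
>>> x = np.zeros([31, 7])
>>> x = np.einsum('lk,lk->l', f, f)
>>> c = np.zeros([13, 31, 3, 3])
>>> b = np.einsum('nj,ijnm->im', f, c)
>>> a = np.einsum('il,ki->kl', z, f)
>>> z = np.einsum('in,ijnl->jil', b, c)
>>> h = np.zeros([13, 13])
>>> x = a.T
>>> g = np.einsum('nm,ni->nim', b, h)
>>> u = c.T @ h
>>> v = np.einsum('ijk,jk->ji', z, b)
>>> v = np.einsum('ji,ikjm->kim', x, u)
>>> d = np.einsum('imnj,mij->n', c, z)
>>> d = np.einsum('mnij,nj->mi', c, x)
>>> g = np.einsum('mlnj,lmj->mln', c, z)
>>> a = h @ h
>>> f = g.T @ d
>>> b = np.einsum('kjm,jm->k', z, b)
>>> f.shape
(3, 31, 3)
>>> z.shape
(31, 13, 3)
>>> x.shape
(31, 3)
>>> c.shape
(13, 31, 3, 3)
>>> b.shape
(31,)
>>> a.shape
(13, 13)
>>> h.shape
(13, 13)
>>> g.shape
(13, 31, 3)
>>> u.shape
(3, 3, 31, 13)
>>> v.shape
(3, 3, 13)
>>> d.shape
(13, 3)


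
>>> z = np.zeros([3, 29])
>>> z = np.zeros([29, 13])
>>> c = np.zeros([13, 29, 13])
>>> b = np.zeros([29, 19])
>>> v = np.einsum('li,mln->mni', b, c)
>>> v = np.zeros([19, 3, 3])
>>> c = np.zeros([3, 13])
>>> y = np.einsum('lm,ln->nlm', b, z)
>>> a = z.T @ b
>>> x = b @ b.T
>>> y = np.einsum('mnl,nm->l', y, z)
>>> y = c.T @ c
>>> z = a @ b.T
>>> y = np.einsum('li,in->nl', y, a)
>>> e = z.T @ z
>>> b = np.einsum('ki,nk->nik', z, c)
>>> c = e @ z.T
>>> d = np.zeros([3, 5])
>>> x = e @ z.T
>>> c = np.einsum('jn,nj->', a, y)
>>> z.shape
(13, 29)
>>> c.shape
()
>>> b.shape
(3, 29, 13)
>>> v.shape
(19, 3, 3)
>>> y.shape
(19, 13)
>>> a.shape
(13, 19)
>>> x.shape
(29, 13)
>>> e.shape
(29, 29)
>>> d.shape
(3, 5)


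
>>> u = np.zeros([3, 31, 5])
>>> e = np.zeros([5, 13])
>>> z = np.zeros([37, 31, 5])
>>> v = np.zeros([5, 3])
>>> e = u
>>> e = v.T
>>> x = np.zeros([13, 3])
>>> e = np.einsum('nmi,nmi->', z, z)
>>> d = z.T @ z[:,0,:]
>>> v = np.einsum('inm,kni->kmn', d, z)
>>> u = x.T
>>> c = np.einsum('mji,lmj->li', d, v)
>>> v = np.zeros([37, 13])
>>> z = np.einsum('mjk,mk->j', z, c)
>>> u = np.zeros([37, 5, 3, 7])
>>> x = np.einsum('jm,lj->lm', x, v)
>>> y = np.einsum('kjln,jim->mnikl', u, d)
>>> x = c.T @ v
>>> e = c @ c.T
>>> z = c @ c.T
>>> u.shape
(37, 5, 3, 7)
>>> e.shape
(37, 37)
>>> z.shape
(37, 37)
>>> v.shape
(37, 13)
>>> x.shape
(5, 13)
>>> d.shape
(5, 31, 5)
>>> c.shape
(37, 5)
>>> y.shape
(5, 7, 31, 37, 3)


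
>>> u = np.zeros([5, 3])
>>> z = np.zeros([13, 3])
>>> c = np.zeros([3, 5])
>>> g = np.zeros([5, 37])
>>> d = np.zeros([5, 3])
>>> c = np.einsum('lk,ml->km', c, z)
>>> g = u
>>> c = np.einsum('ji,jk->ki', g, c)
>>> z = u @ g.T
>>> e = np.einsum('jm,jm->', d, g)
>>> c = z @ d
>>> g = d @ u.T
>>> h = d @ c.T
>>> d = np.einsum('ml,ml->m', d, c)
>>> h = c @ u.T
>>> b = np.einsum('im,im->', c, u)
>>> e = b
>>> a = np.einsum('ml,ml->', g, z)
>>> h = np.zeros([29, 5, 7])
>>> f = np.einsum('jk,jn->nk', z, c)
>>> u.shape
(5, 3)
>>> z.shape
(5, 5)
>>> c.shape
(5, 3)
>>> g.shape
(5, 5)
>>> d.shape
(5,)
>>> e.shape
()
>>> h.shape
(29, 5, 7)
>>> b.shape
()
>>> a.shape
()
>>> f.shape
(3, 5)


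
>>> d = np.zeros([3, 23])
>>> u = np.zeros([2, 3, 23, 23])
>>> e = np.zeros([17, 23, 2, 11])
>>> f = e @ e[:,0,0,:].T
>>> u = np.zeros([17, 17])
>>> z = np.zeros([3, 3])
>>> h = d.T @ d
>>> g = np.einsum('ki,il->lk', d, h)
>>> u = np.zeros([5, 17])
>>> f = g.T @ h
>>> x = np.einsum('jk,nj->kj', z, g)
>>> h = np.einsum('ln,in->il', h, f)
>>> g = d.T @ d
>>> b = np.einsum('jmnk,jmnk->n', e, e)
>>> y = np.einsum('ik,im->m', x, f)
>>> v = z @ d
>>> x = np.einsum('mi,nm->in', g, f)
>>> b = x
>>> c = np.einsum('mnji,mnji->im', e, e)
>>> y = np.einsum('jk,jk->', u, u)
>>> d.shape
(3, 23)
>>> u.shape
(5, 17)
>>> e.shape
(17, 23, 2, 11)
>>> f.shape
(3, 23)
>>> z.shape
(3, 3)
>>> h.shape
(3, 23)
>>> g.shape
(23, 23)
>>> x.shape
(23, 3)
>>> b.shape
(23, 3)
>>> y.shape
()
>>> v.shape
(3, 23)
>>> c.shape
(11, 17)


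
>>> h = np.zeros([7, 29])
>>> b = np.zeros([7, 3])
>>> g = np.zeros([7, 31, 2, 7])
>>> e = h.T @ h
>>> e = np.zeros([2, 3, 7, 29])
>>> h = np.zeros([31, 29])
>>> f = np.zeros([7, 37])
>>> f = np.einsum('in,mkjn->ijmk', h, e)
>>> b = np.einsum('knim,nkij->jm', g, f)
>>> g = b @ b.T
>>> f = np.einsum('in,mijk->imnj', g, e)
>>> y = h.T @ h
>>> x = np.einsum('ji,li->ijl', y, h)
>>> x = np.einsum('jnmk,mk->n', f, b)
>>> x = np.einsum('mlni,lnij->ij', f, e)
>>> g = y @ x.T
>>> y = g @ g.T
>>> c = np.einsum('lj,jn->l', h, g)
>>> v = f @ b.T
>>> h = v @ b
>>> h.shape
(3, 2, 3, 7)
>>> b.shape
(3, 7)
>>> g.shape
(29, 7)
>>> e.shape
(2, 3, 7, 29)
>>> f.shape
(3, 2, 3, 7)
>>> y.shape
(29, 29)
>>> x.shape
(7, 29)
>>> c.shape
(31,)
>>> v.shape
(3, 2, 3, 3)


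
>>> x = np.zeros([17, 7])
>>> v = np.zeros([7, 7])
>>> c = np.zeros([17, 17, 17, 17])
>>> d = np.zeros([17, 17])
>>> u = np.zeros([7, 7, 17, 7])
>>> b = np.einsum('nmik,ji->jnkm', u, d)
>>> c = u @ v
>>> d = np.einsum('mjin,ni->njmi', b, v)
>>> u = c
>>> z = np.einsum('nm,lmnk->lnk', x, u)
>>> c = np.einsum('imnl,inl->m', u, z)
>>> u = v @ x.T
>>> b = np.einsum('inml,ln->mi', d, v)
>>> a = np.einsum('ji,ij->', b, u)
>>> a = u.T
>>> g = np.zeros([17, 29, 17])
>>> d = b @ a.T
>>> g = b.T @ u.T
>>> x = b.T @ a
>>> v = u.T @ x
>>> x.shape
(7, 7)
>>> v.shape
(17, 7)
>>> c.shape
(7,)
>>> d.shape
(17, 17)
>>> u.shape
(7, 17)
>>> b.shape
(17, 7)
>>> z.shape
(7, 17, 7)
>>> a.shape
(17, 7)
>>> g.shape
(7, 7)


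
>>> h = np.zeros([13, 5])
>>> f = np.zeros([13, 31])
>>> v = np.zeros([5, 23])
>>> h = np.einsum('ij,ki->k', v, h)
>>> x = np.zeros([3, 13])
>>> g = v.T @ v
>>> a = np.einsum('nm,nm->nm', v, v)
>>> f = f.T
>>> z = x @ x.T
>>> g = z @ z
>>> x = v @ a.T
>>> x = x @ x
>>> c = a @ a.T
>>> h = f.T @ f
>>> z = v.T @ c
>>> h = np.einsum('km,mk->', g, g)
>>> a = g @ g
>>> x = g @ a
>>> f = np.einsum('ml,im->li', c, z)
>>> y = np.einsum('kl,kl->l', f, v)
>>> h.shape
()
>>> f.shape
(5, 23)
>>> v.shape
(5, 23)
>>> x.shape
(3, 3)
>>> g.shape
(3, 3)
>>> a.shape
(3, 3)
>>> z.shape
(23, 5)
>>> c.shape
(5, 5)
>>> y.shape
(23,)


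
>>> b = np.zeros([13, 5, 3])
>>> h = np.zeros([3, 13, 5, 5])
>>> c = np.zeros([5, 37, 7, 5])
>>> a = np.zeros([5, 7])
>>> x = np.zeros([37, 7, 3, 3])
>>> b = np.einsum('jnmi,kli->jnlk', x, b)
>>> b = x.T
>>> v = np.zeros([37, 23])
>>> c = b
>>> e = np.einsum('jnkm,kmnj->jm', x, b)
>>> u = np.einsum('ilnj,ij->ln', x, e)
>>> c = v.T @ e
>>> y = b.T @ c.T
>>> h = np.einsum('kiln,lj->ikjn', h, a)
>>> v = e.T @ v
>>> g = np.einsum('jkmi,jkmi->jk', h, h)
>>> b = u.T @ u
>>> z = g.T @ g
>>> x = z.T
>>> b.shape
(3, 3)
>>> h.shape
(13, 3, 7, 5)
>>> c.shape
(23, 3)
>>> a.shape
(5, 7)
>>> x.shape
(3, 3)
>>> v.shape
(3, 23)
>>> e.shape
(37, 3)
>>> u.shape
(7, 3)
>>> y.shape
(37, 7, 3, 23)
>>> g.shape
(13, 3)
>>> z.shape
(3, 3)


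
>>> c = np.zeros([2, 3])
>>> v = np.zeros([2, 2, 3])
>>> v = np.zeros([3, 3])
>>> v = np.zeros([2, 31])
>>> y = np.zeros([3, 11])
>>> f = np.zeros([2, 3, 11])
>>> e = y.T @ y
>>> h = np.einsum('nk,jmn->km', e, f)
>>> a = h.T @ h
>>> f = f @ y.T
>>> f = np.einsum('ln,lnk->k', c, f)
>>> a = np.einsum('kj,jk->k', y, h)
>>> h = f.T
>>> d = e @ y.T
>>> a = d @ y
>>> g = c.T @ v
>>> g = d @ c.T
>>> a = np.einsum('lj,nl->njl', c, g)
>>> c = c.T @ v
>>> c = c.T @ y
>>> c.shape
(31, 11)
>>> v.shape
(2, 31)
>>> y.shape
(3, 11)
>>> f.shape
(3,)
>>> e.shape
(11, 11)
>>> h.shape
(3,)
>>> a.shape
(11, 3, 2)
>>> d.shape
(11, 3)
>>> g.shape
(11, 2)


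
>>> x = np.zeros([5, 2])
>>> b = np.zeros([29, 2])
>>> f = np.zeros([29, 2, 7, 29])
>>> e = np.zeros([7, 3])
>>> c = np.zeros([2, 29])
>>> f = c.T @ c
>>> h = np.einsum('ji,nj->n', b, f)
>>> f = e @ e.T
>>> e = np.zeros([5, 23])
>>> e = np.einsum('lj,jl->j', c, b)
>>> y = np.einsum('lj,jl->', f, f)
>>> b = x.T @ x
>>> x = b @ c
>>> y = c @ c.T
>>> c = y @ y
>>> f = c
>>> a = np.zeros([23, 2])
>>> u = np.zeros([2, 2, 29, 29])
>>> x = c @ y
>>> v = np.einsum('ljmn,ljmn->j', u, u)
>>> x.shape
(2, 2)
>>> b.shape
(2, 2)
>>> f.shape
(2, 2)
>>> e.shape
(29,)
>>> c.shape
(2, 2)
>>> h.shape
(29,)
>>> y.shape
(2, 2)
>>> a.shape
(23, 2)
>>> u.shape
(2, 2, 29, 29)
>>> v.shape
(2,)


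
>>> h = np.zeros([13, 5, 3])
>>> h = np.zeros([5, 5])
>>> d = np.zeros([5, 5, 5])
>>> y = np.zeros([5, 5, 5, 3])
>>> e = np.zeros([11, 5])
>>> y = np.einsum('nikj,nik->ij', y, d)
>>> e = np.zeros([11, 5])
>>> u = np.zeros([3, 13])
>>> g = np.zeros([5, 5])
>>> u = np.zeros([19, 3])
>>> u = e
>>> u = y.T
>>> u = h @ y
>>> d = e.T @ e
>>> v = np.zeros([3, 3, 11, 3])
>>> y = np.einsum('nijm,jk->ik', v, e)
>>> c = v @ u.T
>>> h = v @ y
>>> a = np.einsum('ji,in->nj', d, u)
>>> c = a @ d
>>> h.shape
(3, 3, 11, 5)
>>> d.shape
(5, 5)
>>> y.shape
(3, 5)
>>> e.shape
(11, 5)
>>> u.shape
(5, 3)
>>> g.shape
(5, 5)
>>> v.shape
(3, 3, 11, 3)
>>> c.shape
(3, 5)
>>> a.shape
(3, 5)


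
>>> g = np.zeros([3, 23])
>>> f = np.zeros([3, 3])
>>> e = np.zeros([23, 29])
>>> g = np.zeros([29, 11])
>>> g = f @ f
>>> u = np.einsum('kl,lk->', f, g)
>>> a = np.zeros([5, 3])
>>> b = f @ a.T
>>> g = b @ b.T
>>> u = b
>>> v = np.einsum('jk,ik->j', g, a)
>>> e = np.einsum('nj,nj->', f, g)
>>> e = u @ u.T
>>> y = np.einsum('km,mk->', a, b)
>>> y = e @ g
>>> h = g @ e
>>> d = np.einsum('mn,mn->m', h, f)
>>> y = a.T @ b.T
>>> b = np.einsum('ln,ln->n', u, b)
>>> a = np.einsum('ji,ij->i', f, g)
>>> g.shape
(3, 3)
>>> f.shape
(3, 3)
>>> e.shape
(3, 3)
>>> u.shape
(3, 5)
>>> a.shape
(3,)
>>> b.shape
(5,)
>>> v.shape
(3,)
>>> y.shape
(3, 3)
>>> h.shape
(3, 3)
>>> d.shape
(3,)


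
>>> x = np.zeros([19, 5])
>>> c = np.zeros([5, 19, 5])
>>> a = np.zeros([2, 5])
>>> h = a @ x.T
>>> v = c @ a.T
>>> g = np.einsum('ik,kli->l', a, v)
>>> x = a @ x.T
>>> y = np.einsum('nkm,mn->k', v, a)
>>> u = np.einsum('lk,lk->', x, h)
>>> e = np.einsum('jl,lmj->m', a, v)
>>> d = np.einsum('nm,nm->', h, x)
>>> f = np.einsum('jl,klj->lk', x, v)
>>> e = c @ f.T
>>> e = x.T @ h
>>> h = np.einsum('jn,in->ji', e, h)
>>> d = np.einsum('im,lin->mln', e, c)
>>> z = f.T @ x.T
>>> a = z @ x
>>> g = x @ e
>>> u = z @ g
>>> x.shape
(2, 19)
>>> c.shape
(5, 19, 5)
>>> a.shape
(5, 19)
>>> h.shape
(19, 2)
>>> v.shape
(5, 19, 2)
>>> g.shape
(2, 19)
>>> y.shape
(19,)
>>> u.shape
(5, 19)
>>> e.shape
(19, 19)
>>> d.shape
(19, 5, 5)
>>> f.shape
(19, 5)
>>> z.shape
(5, 2)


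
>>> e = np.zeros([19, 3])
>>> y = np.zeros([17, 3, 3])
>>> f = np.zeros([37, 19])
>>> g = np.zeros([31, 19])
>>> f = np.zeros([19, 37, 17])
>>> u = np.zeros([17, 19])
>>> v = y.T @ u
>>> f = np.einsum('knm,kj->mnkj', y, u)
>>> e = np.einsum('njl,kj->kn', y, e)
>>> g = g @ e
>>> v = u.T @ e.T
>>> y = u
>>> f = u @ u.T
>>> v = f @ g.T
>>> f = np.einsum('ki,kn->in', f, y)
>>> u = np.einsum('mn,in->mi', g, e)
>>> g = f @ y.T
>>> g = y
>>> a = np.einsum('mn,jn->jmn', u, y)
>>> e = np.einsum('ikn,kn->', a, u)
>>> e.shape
()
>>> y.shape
(17, 19)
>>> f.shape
(17, 19)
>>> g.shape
(17, 19)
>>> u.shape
(31, 19)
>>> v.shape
(17, 31)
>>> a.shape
(17, 31, 19)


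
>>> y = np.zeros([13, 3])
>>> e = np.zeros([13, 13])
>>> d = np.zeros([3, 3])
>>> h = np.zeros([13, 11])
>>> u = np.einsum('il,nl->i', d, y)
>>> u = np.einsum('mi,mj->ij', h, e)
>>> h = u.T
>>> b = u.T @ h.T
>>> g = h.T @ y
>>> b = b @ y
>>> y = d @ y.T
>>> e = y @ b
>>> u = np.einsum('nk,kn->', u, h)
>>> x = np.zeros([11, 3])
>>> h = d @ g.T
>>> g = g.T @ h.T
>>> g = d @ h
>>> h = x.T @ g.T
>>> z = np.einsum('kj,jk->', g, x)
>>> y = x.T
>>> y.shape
(3, 11)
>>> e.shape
(3, 3)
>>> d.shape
(3, 3)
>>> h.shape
(3, 3)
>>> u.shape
()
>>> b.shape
(13, 3)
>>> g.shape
(3, 11)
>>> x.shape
(11, 3)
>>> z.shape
()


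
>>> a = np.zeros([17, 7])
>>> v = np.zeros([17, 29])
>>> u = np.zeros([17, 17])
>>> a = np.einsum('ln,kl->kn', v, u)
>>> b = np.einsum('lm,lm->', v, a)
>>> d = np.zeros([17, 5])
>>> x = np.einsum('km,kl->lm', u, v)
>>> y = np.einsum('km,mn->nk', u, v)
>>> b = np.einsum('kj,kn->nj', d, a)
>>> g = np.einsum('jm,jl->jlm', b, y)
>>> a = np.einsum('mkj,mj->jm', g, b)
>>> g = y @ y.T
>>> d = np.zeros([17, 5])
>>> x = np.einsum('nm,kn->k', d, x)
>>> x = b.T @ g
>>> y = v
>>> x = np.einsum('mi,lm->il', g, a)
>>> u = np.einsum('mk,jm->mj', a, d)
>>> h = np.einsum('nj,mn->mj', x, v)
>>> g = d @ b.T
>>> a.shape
(5, 29)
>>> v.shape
(17, 29)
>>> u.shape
(5, 17)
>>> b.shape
(29, 5)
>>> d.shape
(17, 5)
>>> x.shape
(29, 5)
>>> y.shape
(17, 29)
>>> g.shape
(17, 29)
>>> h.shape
(17, 5)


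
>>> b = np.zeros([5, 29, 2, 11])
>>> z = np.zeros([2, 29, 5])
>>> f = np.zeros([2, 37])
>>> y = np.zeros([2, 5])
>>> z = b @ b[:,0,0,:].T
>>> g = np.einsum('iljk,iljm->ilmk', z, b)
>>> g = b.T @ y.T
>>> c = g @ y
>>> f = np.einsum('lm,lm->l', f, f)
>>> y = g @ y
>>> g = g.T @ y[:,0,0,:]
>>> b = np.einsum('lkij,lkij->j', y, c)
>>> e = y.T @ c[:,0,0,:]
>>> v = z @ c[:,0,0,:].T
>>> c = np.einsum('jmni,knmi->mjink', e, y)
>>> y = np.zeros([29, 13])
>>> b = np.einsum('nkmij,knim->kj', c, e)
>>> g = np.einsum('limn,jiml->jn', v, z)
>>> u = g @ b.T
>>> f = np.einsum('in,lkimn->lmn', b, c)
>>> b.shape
(5, 11)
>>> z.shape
(5, 29, 2, 5)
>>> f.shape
(29, 2, 11)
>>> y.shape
(29, 13)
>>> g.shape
(5, 11)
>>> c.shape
(29, 5, 5, 2, 11)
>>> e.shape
(5, 29, 2, 5)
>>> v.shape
(5, 29, 2, 11)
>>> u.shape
(5, 5)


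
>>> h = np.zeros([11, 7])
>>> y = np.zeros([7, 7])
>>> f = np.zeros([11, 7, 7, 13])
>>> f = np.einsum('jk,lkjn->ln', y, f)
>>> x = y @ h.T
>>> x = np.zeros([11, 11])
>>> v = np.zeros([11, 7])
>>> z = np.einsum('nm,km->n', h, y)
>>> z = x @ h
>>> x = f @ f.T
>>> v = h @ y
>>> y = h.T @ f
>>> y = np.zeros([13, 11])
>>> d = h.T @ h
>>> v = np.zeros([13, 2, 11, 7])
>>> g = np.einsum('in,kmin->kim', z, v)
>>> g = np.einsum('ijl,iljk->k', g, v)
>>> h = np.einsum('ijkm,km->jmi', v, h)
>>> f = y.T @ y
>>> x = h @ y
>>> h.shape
(2, 7, 13)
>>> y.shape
(13, 11)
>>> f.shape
(11, 11)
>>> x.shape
(2, 7, 11)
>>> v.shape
(13, 2, 11, 7)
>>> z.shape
(11, 7)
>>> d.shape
(7, 7)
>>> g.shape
(7,)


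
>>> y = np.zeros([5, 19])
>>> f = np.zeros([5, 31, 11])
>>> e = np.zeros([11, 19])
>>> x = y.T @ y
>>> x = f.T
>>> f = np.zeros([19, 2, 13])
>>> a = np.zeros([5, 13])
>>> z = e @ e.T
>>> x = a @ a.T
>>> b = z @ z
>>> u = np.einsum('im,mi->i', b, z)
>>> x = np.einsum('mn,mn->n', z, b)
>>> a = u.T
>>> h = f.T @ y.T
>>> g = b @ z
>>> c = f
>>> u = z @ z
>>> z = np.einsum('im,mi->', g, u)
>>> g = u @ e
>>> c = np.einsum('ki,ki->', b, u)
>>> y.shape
(5, 19)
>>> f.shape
(19, 2, 13)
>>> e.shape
(11, 19)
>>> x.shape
(11,)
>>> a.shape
(11,)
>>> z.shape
()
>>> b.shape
(11, 11)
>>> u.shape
(11, 11)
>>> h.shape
(13, 2, 5)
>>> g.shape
(11, 19)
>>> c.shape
()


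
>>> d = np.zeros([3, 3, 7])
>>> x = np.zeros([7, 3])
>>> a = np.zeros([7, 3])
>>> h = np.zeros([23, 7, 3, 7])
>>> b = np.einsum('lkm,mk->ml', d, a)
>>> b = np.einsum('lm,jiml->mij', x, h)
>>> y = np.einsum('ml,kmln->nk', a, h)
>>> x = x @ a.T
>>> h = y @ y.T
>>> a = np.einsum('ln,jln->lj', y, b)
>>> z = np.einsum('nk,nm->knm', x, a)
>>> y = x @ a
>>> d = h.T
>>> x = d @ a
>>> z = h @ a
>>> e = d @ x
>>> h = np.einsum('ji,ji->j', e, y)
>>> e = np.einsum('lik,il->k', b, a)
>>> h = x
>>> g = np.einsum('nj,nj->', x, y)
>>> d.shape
(7, 7)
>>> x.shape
(7, 3)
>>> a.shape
(7, 3)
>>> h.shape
(7, 3)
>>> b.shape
(3, 7, 23)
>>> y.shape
(7, 3)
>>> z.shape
(7, 3)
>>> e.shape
(23,)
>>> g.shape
()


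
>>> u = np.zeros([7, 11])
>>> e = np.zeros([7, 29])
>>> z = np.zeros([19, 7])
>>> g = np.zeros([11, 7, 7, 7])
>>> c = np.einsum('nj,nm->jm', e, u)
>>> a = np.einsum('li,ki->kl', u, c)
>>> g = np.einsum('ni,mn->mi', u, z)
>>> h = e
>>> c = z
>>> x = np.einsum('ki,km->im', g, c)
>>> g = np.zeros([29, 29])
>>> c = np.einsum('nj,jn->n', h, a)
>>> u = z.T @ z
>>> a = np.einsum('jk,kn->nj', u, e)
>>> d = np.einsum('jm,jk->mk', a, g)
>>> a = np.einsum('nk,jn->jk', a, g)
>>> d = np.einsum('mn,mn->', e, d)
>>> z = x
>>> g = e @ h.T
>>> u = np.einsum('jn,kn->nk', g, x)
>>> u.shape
(7, 11)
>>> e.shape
(7, 29)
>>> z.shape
(11, 7)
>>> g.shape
(7, 7)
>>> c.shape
(7,)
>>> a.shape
(29, 7)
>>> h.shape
(7, 29)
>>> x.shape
(11, 7)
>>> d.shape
()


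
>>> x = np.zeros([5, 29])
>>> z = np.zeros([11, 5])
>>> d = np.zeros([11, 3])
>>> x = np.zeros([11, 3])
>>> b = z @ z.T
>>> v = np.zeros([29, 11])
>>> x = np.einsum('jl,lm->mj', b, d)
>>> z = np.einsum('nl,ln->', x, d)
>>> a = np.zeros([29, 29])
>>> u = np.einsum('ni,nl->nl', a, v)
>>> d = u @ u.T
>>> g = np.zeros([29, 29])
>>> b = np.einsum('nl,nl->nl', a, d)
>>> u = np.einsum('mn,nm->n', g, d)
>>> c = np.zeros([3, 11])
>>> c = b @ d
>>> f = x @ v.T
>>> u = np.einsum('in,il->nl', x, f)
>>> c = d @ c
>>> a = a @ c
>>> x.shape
(3, 11)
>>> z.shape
()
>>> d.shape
(29, 29)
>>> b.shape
(29, 29)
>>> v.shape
(29, 11)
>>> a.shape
(29, 29)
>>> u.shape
(11, 29)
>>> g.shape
(29, 29)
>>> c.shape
(29, 29)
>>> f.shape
(3, 29)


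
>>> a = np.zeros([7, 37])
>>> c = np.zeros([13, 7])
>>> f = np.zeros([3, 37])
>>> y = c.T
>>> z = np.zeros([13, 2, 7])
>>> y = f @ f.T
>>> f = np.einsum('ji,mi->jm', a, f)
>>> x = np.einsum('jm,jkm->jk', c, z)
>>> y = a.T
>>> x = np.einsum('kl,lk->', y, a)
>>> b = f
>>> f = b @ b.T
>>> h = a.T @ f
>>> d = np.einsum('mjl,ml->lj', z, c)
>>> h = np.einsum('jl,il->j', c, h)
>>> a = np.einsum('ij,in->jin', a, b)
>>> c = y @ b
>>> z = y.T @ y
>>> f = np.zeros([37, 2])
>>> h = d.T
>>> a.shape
(37, 7, 3)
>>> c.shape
(37, 3)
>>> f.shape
(37, 2)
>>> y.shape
(37, 7)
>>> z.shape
(7, 7)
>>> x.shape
()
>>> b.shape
(7, 3)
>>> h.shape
(2, 7)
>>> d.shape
(7, 2)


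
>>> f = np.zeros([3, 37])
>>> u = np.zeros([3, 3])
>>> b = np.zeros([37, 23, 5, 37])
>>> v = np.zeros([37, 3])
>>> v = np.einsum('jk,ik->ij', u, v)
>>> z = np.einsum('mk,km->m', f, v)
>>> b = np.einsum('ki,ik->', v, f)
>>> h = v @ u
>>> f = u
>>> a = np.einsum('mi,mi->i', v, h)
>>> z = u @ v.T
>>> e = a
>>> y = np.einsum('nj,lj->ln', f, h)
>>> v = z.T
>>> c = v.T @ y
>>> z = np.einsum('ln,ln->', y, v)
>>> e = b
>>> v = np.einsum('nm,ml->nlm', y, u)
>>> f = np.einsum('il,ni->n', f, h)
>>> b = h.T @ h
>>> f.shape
(37,)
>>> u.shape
(3, 3)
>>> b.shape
(3, 3)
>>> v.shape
(37, 3, 3)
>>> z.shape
()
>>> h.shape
(37, 3)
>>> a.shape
(3,)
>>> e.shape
()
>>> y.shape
(37, 3)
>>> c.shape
(3, 3)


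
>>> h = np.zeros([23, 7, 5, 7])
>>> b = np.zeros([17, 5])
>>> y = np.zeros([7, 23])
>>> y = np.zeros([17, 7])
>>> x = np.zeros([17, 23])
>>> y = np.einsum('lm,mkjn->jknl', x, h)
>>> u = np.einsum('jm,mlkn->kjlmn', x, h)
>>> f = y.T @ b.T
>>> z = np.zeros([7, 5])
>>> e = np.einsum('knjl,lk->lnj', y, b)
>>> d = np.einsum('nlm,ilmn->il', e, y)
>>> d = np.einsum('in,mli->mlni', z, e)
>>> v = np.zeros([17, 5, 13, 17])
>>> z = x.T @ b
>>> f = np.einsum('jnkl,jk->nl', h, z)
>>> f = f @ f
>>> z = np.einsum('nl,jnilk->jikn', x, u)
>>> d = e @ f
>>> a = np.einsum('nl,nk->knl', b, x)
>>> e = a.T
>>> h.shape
(23, 7, 5, 7)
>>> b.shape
(17, 5)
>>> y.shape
(5, 7, 7, 17)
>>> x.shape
(17, 23)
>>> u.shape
(5, 17, 7, 23, 7)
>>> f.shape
(7, 7)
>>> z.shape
(5, 7, 7, 17)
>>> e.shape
(5, 17, 23)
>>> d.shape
(17, 7, 7)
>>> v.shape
(17, 5, 13, 17)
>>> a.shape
(23, 17, 5)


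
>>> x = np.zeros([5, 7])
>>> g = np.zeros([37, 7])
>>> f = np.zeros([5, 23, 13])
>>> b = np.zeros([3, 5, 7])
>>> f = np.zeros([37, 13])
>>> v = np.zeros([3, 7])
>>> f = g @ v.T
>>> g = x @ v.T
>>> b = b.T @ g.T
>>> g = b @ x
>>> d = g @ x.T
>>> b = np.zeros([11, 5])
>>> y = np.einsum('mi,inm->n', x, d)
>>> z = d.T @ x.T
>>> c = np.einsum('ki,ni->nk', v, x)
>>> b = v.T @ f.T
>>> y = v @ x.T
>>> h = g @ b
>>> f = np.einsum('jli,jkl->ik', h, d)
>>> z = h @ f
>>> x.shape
(5, 7)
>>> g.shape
(7, 5, 7)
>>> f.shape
(37, 5)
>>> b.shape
(7, 37)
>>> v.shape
(3, 7)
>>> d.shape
(7, 5, 5)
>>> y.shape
(3, 5)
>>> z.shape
(7, 5, 5)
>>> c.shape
(5, 3)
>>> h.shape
(7, 5, 37)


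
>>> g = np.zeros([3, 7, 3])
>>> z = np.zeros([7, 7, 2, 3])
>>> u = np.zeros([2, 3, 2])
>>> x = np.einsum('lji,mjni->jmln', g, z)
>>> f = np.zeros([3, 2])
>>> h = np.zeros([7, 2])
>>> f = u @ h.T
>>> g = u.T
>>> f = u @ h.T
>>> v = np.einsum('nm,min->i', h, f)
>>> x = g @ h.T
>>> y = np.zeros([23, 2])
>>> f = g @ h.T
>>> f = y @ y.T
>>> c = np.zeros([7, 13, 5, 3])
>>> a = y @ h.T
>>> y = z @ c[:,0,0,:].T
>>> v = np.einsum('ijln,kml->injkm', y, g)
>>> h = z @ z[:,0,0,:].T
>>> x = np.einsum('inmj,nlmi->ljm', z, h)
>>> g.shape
(2, 3, 2)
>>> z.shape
(7, 7, 2, 3)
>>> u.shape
(2, 3, 2)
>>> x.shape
(7, 3, 2)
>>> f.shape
(23, 23)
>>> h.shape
(7, 7, 2, 7)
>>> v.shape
(7, 7, 7, 2, 3)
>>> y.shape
(7, 7, 2, 7)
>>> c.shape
(7, 13, 5, 3)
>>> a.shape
(23, 7)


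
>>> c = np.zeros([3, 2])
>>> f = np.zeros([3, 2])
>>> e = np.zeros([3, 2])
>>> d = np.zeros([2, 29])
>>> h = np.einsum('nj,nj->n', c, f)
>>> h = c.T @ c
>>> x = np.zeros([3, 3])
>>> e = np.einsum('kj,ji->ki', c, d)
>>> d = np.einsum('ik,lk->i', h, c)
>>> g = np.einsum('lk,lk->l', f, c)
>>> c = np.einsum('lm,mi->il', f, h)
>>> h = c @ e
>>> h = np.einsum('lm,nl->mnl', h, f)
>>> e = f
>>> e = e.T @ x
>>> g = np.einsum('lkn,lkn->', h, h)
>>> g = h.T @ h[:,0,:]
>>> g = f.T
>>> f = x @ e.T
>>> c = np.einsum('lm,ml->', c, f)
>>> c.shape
()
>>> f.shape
(3, 2)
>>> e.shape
(2, 3)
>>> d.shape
(2,)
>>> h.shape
(29, 3, 2)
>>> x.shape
(3, 3)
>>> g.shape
(2, 3)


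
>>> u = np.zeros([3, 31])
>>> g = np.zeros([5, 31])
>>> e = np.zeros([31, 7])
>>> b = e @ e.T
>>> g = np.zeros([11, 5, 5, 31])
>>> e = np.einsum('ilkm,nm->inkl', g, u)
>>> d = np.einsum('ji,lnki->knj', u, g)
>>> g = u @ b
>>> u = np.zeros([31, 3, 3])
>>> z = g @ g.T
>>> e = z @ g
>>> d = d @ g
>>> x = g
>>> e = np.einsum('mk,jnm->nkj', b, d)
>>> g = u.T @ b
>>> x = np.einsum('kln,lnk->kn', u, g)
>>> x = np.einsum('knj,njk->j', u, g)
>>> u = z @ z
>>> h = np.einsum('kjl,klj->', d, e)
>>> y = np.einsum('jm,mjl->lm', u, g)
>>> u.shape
(3, 3)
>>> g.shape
(3, 3, 31)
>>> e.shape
(5, 31, 5)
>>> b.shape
(31, 31)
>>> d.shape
(5, 5, 31)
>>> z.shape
(3, 3)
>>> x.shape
(3,)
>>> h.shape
()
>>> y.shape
(31, 3)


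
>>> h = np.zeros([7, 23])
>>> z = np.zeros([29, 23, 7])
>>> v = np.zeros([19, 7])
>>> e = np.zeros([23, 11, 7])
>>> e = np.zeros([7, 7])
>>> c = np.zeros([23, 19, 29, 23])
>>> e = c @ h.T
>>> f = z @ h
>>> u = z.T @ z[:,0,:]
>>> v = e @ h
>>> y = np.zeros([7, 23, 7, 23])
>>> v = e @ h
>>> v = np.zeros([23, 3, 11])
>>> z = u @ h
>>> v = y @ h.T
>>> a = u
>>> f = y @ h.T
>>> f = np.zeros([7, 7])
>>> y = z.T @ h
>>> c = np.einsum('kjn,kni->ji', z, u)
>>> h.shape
(7, 23)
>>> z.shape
(7, 23, 23)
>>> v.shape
(7, 23, 7, 7)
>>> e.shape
(23, 19, 29, 7)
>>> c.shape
(23, 7)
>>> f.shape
(7, 7)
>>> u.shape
(7, 23, 7)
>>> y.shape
(23, 23, 23)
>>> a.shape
(7, 23, 7)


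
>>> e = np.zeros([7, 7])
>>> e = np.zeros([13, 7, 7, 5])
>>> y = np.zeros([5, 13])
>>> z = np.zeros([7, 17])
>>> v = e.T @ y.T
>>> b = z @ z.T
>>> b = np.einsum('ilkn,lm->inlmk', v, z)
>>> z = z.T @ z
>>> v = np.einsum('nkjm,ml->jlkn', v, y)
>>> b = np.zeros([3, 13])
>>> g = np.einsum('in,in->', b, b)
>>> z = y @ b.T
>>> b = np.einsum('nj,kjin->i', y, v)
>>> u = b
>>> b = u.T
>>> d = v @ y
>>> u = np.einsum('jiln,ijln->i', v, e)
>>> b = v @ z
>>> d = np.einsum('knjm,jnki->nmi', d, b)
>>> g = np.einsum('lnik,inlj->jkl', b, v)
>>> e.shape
(13, 7, 7, 5)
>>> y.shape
(5, 13)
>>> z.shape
(5, 3)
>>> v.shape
(7, 13, 7, 5)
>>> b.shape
(7, 13, 7, 3)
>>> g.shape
(5, 3, 7)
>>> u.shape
(13,)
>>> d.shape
(13, 13, 3)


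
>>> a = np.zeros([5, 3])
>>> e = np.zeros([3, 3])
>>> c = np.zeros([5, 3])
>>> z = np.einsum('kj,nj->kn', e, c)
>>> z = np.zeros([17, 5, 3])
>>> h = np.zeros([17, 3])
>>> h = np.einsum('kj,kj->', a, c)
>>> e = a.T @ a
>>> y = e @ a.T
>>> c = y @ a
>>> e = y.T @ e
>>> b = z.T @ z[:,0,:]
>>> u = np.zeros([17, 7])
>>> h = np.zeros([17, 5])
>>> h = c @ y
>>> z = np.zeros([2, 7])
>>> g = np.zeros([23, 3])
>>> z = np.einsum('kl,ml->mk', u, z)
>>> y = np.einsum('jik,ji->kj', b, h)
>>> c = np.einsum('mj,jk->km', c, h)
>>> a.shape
(5, 3)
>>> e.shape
(5, 3)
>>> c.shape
(5, 3)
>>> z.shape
(2, 17)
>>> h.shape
(3, 5)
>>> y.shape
(3, 3)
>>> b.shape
(3, 5, 3)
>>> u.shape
(17, 7)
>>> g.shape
(23, 3)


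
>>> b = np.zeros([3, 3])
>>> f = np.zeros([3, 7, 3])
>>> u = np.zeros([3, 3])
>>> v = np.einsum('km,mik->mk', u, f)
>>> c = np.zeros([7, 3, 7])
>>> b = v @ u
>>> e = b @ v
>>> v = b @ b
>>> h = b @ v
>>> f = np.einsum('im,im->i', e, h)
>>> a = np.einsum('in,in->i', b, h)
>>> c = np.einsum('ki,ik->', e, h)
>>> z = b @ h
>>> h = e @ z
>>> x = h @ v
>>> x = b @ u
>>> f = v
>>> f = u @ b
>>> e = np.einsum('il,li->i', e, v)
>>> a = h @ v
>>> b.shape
(3, 3)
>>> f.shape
(3, 3)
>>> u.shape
(3, 3)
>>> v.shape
(3, 3)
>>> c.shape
()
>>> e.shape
(3,)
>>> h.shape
(3, 3)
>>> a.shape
(3, 3)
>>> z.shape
(3, 3)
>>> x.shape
(3, 3)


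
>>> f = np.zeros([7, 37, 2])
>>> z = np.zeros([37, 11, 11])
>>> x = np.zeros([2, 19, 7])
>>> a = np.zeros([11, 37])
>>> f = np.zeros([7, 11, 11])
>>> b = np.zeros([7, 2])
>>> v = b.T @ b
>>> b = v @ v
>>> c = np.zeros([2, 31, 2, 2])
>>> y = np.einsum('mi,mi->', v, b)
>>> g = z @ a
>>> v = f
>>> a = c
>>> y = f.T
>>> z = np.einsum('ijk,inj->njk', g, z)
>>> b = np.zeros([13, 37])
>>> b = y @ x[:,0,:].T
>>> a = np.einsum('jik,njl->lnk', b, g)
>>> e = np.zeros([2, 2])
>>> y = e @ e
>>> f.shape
(7, 11, 11)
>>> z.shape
(11, 11, 37)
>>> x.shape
(2, 19, 7)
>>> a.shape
(37, 37, 2)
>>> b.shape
(11, 11, 2)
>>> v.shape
(7, 11, 11)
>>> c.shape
(2, 31, 2, 2)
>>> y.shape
(2, 2)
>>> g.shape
(37, 11, 37)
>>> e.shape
(2, 2)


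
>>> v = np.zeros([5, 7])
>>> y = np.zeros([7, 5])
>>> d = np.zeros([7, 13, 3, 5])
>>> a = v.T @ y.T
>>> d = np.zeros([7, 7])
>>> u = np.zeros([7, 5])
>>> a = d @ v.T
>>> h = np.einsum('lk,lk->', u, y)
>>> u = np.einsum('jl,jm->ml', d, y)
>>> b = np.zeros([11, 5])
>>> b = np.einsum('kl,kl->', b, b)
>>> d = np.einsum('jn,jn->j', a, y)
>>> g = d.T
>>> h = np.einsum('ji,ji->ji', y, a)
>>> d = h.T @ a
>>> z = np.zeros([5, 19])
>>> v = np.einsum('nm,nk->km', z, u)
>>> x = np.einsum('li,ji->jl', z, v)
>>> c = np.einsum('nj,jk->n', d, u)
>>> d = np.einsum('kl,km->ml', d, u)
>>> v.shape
(7, 19)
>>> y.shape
(7, 5)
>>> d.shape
(7, 5)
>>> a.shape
(7, 5)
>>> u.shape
(5, 7)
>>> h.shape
(7, 5)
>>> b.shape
()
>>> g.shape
(7,)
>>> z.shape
(5, 19)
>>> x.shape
(7, 5)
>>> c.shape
(5,)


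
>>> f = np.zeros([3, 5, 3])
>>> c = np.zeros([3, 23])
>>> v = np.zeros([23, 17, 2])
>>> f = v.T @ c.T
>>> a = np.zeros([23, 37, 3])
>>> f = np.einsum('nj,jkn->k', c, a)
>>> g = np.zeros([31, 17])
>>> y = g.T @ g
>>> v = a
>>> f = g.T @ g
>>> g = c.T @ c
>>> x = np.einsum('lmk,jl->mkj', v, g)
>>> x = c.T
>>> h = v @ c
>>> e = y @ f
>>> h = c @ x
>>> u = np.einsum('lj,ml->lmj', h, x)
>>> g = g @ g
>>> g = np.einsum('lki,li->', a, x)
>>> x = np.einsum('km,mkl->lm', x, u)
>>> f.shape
(17, 17)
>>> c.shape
(3, 23)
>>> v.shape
(23, 37, 3)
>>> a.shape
(23, 37, 3)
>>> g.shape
()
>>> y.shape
(17, 17)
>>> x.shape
(3, 3)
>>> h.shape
(3, 3)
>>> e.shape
(17, 17)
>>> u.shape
(3, 23, 3)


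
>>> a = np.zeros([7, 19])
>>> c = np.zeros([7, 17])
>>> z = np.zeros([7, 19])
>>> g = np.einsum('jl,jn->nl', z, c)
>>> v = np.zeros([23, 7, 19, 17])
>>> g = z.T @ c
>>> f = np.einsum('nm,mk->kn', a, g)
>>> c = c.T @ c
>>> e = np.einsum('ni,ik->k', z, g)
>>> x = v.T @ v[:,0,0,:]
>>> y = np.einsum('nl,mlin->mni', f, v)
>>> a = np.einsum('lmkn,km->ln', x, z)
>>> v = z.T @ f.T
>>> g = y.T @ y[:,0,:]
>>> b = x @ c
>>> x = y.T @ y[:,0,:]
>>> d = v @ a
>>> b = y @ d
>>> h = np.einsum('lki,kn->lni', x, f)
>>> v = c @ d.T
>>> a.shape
(17, 17)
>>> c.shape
(17, 17)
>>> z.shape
(7, 19)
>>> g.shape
(19, 17, 19)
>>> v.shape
(17, 19)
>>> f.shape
(17, 7)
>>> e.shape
(17,)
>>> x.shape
(19, 17, 19)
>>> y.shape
(23, 17, 19)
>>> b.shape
(23, 17, 17)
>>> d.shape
(19, 17)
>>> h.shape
(19, 7, 19)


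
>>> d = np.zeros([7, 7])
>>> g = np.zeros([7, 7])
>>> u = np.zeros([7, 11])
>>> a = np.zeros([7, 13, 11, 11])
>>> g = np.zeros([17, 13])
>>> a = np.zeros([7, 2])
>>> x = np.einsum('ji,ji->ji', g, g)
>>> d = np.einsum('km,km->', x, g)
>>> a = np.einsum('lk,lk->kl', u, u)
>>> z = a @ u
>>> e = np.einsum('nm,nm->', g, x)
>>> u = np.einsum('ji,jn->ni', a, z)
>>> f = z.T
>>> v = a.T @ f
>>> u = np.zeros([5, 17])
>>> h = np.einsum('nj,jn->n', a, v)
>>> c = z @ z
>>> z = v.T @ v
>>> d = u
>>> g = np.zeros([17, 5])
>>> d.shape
(5, 17)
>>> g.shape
(17, 5)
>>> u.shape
(5, 17)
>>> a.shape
(11, 7)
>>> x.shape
(17, 13)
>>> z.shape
(11, 11)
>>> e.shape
()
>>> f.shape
(11, 11)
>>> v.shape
(7, 11)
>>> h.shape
(11,)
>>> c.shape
(11, 11)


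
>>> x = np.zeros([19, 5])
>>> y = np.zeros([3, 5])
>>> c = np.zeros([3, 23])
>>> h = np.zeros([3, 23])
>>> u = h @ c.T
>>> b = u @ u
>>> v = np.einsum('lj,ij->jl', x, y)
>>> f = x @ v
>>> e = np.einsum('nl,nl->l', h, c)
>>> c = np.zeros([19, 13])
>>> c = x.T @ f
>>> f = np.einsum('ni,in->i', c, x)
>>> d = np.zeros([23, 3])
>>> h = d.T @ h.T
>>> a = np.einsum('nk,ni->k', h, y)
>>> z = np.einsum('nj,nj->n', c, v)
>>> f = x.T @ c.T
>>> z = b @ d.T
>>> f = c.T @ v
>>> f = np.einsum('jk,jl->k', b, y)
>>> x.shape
(19, 5)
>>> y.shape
(3, 5)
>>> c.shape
(5, 19)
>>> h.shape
(3, 3)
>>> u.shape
(3, 3)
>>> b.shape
(3, 3)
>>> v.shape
(5, 19)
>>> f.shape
(3,)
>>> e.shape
(23,)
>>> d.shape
(23, 3)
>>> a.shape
(3,)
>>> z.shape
(3, 23)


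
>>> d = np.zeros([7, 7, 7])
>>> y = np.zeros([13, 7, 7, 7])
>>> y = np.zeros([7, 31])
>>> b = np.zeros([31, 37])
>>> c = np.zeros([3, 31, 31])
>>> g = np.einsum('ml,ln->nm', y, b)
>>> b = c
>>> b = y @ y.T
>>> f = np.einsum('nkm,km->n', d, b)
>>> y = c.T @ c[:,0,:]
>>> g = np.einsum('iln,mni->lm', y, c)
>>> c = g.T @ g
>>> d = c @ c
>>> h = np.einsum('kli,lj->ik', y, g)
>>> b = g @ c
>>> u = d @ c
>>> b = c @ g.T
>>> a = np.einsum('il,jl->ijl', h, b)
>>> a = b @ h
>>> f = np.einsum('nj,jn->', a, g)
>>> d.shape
(3, 3)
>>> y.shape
(31, 31, 31)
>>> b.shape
(3, 31)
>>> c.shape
(3, 3)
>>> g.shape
(31, 3)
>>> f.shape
()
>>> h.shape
(31, 31)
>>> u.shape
(3, 3)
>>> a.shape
(3, 31)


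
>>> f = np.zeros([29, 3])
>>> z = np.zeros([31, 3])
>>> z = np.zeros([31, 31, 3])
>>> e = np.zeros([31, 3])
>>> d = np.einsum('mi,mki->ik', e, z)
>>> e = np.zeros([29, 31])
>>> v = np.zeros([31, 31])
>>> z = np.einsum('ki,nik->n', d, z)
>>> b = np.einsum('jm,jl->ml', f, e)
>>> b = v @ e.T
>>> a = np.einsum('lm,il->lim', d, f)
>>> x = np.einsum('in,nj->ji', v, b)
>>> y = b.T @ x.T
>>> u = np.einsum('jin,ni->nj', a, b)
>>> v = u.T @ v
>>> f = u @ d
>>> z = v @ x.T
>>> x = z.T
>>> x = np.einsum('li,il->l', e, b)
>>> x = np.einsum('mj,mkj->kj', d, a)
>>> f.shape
(31, 31)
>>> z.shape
(3, 29)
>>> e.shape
(29, 31)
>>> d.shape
(3, 31)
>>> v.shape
(3, 31)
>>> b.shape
(31, 29)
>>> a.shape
(3, 29, 31)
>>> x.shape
(29, 31)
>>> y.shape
(29, 29)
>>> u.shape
(31, 3)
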